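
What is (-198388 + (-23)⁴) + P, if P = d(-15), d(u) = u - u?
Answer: 81453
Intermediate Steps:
d(u) = 0
P = 0
(-198388 + (-23)⁴) + P = (-198388 + (-23)⁴) + 0 = (-198388 + 279841) + 0 = 81453 + 0 = 81453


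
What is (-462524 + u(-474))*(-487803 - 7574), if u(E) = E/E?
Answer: 229123256171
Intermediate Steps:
u(E) = 1
(-462524 + u(-474))*(-487803 - 7574) = (-462524 + 1)*(-487803 - 7574) = -462523*(-495377) = 229123256171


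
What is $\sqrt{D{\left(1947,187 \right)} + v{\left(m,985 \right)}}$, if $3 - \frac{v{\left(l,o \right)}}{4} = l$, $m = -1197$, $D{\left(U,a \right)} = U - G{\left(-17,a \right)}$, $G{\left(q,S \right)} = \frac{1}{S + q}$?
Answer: $\frac{\sqrt{194988130}}{170} \approx 82.14$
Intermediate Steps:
$D{\left(U,a \right)} = U - \frac{1}{-17 + a}$ ($D{\left(U,a \right)} = U - \frac{1}{a - 17} = U - \frac{1}{-17 + a}$)
$v{\left(l,o \right)} = 12 - 4 l$
$\sqrt{D{\left(1947,187 \right)} + v{\left(m,985 \right)}} = \sqrt{\frac{-1 + 1947 \left(-17 + 187\right)}{-17 + 187} + \left(12 - -4788\right)} = \sqrt{\frac{-1 + 1947 \cdot 170}{170} + \left(12 + 4788\right)} = \sqrt{\frac{-1 + 330990}{170} + 4800} = \sqrt{\frac{1}{170} \cdot 330989 + 4800} = \sqrt{\frac{330989}{170} + 4800} = \sqrt{\frac{1146989}{170}} = \frac{\sqrt{194988130}}{170}$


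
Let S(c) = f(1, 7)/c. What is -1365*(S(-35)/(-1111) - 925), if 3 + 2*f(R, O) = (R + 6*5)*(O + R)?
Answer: 2805543195/2222 ≈ 1.2626e+6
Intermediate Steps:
f(R, O) = -3/2 + (30 + R)*(O + R)/2 (f(R, O) = -3/2 + ((R + 6*5)*(O + R))/2 = -3/2 + ((R + 30)*(O + R))/2 = -3/2 + ((30 + R)*(O + R))/2 = -3/2 + (30 + R)*(O + R)/2)
S(c) = 245/(2*c) (S(c) = (-3/2 + (1/2)*1**2 + 15*7 + 15*1 + (1/2)*7*1)/c = (-3/2 + (1/2)*1 + 105 + 15 + 7/2)/c = (-3/2 + 1/2 + 105 + 15 + 7/2)/c = 245/(2*c))
-1365*(S(-35)/(-1111) - 925) = -1365*(((245/2)/(-35))/(-1111) - 925) = -1365*(((245/2)*(-1/35))*(-1/1111) - 925) = -1365*(-7/2*(-1/1111) - 925) = -1365*(7/2222 - 925) = -1365*(-2055343/2222) = 2805543195/2222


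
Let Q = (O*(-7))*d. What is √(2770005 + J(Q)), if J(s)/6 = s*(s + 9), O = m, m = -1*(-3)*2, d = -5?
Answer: √3045945 ≈ 1745.3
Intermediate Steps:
m = 6 (m = 3*2 = 6)
O = 6
Q = 210 (Q = (6*(-7))*(-5) = -42*(-5) = 210)
J(s) = 6*s*(9 + s) (J(s) = 6*(s*(s + 9)) = 6*(s*(9 + s)) = 6*s*(9 + s))
√(2770005 + J(Q)) = √(2770005 + 6*210*(9 + 210)) = √(2770005 + 6*210*219) = √(2770005 + 275940) = √3045945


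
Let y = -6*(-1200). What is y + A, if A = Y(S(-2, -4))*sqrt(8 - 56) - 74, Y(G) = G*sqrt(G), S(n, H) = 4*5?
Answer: 7126 + 160*I*sqrt(15) ≈ 7126.0 + 619.68*I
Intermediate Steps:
S(n, H) = 20
y = 7200
Y(G) = G**(3/2)
A = -74 + 160*I*sqrt(15) (A = 20**(3/2)*sqrt(8 - 56) - 74 = (40*sqrt(5))*sqrt(-48) - 74 = (40*sqrt(5))*(4*I*sqrt(3)) - 74 = 160*I*sqrt(15) - 74 = -74 + 160*I*sqrt(15) ≈ -74.0 + 619.68*I)
y + A = 7200 + (-74 + 160*I*sqrt(15)) = 7126 + 160*I*sqrt(15)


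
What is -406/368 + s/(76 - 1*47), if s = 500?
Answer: 86113/5336 ≈ 16.138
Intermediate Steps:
-406/368 + s/(76 - 1*47) = -406/368 + 500/(76 - 1*47) = -406*1/368 + 500/(76 - 47) = -203/184 + 500/29 = 86113/5336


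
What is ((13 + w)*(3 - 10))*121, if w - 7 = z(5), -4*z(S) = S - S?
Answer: -16940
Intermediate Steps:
z(S) = 0 (z(S) = -(S - S)/4 = -1/4*0 = 0)
w = 7 (w = 7 + 0 = 7)
((13 + w)*(3 - 10))*121 = ((13 + 7)*(3 - 10))*121 = (20*(-7))*121 = -140*121 = -16940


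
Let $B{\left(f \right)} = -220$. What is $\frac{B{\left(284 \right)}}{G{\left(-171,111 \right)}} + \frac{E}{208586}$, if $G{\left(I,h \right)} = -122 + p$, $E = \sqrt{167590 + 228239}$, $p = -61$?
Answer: $\frac{220}{183} + \frac{3 \sqrt{43981}}{208586} \approx 1.2052$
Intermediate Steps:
$E = 3 \sqrt{43981}$ ($E = \sqrt{395829} = 3 \sqrt{43981} \approx 629.15$)
$G{\left(I,h \right)} = -183$ ($G{\left(I,h \right)} = -122 - 61 = -183$)
$\frac{B{\left(284 \right)}}{G{\left(-171,111 \right)}} + \frac{E}{208586} = - \frac{220}{-183} + \frac{3 \sqrt{43981}}{208586} = \left(-220\right) \left(- \frac{1}{183}\right) + 3 \sqrt{43981} \cdot \frac{1}{208586} = \frac{220}{183} + \frac{3 \sqrt{43981}}{208586}$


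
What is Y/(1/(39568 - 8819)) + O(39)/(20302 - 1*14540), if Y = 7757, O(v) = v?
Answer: 1374352199705/5762 ≈ 2.3852e+8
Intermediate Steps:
Y/(1/(39568 - 8819)) + O(39)/(20302 - 1*14540) = 7757/(1/(39568 - 8819)) + 39/(20302 - 1*14540) = 7757/(1/30749) + 39/(20302 - 14540) = 7757/(1/30749) + 39/5762 = 7757*30749 + 39*(1/5762) = 238519993 + 39/5762 = 1374352199705/5762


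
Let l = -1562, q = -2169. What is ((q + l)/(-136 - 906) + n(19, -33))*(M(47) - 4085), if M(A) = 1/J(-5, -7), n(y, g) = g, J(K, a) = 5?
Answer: 62609772/521 ≈ 1.2017e+5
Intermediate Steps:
M(A) = 1/5
((q + l)/(-136 - 906) + n(19, -33))*(M(47) - 4085) = ((-2169 - 1562)/(-136 - 906) - 33)*(1/5 - 4085) = (-3731/(-1042) - 33)*(-20424/5) = (-3731*(-1/1042) - 33)*(-20424/5) = (3731/1042 - 33)*(-20424/5) = -30655/1042*(-20424/5) = 62609772/521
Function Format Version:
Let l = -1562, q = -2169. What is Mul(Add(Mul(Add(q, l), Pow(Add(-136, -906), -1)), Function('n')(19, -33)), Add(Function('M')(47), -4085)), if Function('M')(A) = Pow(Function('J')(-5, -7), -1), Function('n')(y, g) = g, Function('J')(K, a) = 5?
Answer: Rational(62609772, 521) ≈ 1.2017e+5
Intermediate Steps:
Function('M')(A) = Rational(1, 5) (Function('M')(A) = Pow(5, -1) = Rational(1, 5))
Mul(Add(Mul(Add(q, l), Pow(Add(-136, -906), -1)), Function('n')(19, -33)), Add(Function('M')(47), -4085)) = Mul(Add(Mul(Add(-2169, -1562), Pow(Add(-136, -906), -1)), -33), Add(Rational(1, 5), -4085)) = Mul(Add(Mul(-3731, Pow(-1042, -1)), -33), Rational(-20424, 5)) = Mul(Add(Mul(-3731, Rational(-1, 1042)), -33), Rational(-20424, 5)) = Mul(Add(Rational(3731, 1042), -33), Rational(-20424, 5)) = Mul(Rational(-30655, 1042), Rational(-20424, 5)) = Rational(62609772, 521)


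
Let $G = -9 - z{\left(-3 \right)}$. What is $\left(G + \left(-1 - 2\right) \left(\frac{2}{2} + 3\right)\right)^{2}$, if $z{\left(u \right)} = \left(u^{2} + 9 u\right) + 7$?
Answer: $100$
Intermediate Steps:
$z{\left(u \right)} = 7 + u^{2} + 9 u$
$G = 2$ ($G = -9 - \left(7 + \left(-3\right)^{2} + 9 \left(-3\right)\right) = -9 - \left(7 + 9 - 27\right) = -9 - -11 = -9 + 11 = 2$)
$\left(G + \left(-1 - 2\right) \left(\frac{2}{2} + 3\right)\right)^{2} = \left(2 + \left(-1 - 2\right) \left(\frac{2}{2} + 3\right)\right)^{2} = \left(2 - 3 \left(2 \cdot \frac{1}{2} + 3\right)\right)^{2} = \left(2 - 3 \left(1 + 3\right)\right)^{2} = \left(2 - 12\right)^{2} = \left(-10\right)^{2} = 100$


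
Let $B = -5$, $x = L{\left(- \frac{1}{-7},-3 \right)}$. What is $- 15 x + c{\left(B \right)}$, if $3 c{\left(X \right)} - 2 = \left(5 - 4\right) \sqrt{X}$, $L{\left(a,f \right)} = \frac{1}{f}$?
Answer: $\frac{17}{3} + \frac{i \sqrt{5}}{3} \approx 5.6667 + 0.74536 i$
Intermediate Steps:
$x = - \frac{1}{3}$ ($x = \frac{1}{-3} = - \frac{1}{3} \approx -0.33333$)
$c{\left(X \right)} = \frac{2}{3} + \frac{\sqrt{X}}{3}$ ($c{\left(X \right)} = \frac{2}{3} + \frac{\left(5 - 4\right) \sqrt{X}}{3} = \frac{2}{3} + \frac{1 \sqrt{X}}{3} = \frac{2}{3} + \frac{\sqrt{X}}{3}$)
$- 15 x + c{\left(B \right)} = \left(-15\right) \left(- \frac{1}{3}\right) + \left(\frac{2}{3} + \frac{\sqrt{-5}}{3}\right) = 5 + \left(\frac{2}{3} + \frac{i \sqrt{5}}{3}\right) = \frac{17}{3} + \frac{i \sqrt{5}}{3}$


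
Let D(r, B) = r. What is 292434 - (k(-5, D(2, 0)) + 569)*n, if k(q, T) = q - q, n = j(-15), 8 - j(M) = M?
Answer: 279347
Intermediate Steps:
j(M) = 8 - M
n = 23 (n = 8 - 1*(-15) = 8 + 15 = 23)
k(q, T) = 0
292434 - (k(-5, D(2, 0)) + 569)*n = 292434 - (0 + 569)*23 = 292434 - 569*23 = 292434 - 1*13087 = 292434 - 13087 = 279347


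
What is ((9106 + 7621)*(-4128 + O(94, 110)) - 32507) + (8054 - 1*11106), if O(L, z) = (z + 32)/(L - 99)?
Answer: -347798309/5 ≈ -6.9560e+7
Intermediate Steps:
O(L, z) = (32 + z)/(-99 + L)
((9106 + 7621)*(-4128 + O(94, 110)) - 32507) + (8054 - 1*11106) = ((9106 + 7621)*(-4128 + (32 + 110)/(-99 + 94)) - 32507) + (8054 - 1*11106) = (16727*(-4128 + 142/(-5)) - 32507) + (8054 - 11106) = (16727*(-4128 - 1/5*142) - 32507) - 3052 = (16727*(-4128 - 142/5) - 32507) - 3052 = (16727*(-20782/5) - 32507) - 3052 = (-347620514/5 - 32507) - 3052 = -347783049/5 - 3052 = -347798309/5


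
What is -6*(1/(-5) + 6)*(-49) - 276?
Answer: 7146/5 ≈ 1429.2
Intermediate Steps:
-6*(1/(-5) + 6)*(-49) - 276 = -6*(-⅕ + 6)*(-49) - 276 = -6*29/5*(-49) - 276 = -174/5*(-49) - 276 = 8526/5 - 276 = 7146/5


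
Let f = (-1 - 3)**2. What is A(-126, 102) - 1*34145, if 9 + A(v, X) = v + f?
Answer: -34264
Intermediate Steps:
f = 16 (f = (-4)**2 = 16)
A(v, X) = 7 + v (A(v, X) = -9 + (v + 16) = -9 + (16 + v) = 7 + v)
A(-126, 102) - 1*34145 = (7 - 126) - 1*34145 = -119 - 34145 = -34264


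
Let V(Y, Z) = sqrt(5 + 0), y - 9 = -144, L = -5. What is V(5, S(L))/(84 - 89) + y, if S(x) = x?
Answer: -135 - sqrt(5)/5 ≈ -135.45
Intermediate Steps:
y = -135 (y = 9 - 144 = -135)
V(Y, Z) = sqrt(5)
V(5, S(L))/(84 - 89) + y = sqrt(5)/(84 - 89) - 135 = sqrt(5)/(-5) - 135 = -sqrt(5)/5 - 135 = -135 - sqrt(5)/5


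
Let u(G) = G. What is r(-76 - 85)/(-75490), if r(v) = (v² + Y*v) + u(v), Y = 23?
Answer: -22057/75490 ≈ -0.29218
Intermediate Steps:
r(v) = v² + 24*v (r(v) = (v² + 23*v) + v = v² + 24*v)
r(-76 - 85)/(-75490) = ((-76 - 85)*(24 + (-76 - 85)))/(-75490) = -161*(24 - 161)*(-1/75490) = -161*(-137)*(-1/75490) = 22057*(-1/75490) = -22057/75490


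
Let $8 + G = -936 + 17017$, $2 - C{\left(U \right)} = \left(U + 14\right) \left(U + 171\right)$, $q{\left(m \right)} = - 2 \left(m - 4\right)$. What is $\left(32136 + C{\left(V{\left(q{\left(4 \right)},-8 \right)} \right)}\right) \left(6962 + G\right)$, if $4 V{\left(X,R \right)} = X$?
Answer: $685153040$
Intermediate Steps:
$q{\left(m \right)} = 8 - 2 m$ ($q{\left(m \right)} = - 2 \left(-4 + m\right) = 8 - 2 m$)
$V{\left(X,R \right)} = \frac{X}{4}$
$C{\left(U \right)} = 2 - \left(14 + U\right) \left(171 + U\right)$ ($C{\left(U \right)} = 2 - \left(U + 14\right) \left(U + 171\right) = 2 - \left(14 + U\right) \left(171 + U\right)$)
$G = 16073$ ($G = -8 + \left(-936 + 17017\right) = -8 + 16081 = 16073$)
$\left(32136 + C{\left(V{\left(q{\left(4 \right)},-8 \right)} \right)}\right) \left(6962 + G\right) = \left(32136 - \left(2392 + \left(\frac{8 - 8}{4}\right)^{2} + 185 \cdot \frac{1}{4} \left(8 - 8\right)\right)\right) \left(6962 + 16073\right) = \left(32136 - \left(2392 + \left(\frac{8 - 8}{4}\right)^{2} + 185 \cdot \frac{1}{4} \left(8 - 8\right)\right)\right) 23035 = \left(32136 - \left(2392 + \left(\frac{1}{4} \cdot 0\right)^{2} + 185 \cdot \frac{1}{4} \cdot 0\right)\right) 23035 = \left(32136 - 2392\right) 23035 = 29744 \cdot 23035 = 685153040$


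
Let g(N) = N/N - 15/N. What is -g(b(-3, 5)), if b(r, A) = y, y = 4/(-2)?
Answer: -17/2 ≈ -8.5000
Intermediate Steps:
y = -2 (y = 4*(-½) = -2)
b(r, A) = -2
g(N) = 1 - 15/N
-g(b(-3, 5)) = -(-15 - 2)/(-2) = -(-1)*(-17)/2 = -1*17/2 = -17/2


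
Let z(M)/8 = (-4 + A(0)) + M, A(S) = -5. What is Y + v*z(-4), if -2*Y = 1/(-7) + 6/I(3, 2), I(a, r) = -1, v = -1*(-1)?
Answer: -1413/14 ≈ -100.93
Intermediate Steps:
v = 1
z(M) = -72 + 8*M (z(M) = 8*((-4 - 5) + M) = 8*(-9 + M) = -72 + 8*M)
Y = 43/14 (Y = -(1/(-7) + 6/(-1))/2 = -(1*(-⅐) + 6*(-1))/2 = -(-⅐ - 6)/2 = -½*(-43/7) = 43/14 ≈ 3.0714)
Y + v*z(-4) = 43/14 + 1*(-72 + 8*(-4)) = 43/14 + 1*(-72 - 32) = 43/14 + 1*(-104) = 43/14 - 104 = -1413/14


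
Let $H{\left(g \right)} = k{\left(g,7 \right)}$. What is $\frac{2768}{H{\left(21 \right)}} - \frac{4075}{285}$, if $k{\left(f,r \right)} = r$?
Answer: $\frac{152071}{399} \approx 381.13$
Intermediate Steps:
$H{\left(g \right)} = 7$
$\frac{2768}{H{\left(21 \right)}} - \frac{4075}{285} = \frac{2768}{7} - \frac{4075}{285} = 2768 \cdot \frac{1}{7} - \frac{815}{57} = \frac{2768}{7} - \frac{815}{57} = \frac{152071}{399}$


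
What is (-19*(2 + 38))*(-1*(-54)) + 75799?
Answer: 34759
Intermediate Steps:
(-19*(2 + 38))*(-1*(-54)) + 75799 = -19*40*54 + 75799 = -760*54 + 75799 = -41040 + 75799 = 34759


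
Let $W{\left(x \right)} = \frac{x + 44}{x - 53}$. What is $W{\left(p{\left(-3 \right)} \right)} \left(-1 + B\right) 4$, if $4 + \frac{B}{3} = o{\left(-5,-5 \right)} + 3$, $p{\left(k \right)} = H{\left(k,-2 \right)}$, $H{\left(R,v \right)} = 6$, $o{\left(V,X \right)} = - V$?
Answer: $- \frac{2200}{47} \approx -46.809$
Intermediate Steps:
$p{\left(k \right)} = 6$
$B = 12$ ($B = -12 + 3 \left(\left(-1\right) \left(-5\right) + 3\right) = -12 + 3 \left(5 + 3\right) = -12 + 3 \cdot 8 = -12 + 24 = 12$)
$W{\left(x \right)} = \frac{44 + x}{-53 + x}$
$W{\left(p{\left(-3 \right)} \right)} \left(-1 + B\right) 4 = \frac{44 + 6}{-53 + 6} \left(-1 + 12\right) 4 = \frac{1}{-47} \cdot 50 \cdot 11 \cdot 4 = \left(- \frac{1}{47}\right) 50 \cdot 44 = \left(- \frac{50}{47}\right) 44 = - \frac{2200}{47}$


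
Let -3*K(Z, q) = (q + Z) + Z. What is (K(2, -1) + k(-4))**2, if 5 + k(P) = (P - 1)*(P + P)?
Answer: 1156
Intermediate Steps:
K(Z, q) = -2*Z/3 - q/3 (K(Z, q) = -((q + Z) + Z)/3 = -((Z + q) + Z)/3 = -(q + 2*Z)/3 = -2*Z/3 - q/3)
k(P) = -5 + 2*P*(-1 + P) (k(P) = -5 + (P - 1)*(P + P) = -5 + (-1 + P)*(2*P) = -5 + 2*P*(-1 + P))
(K(2, -1) + k(-4))**2 = ((-2/3*2 - 1/3*(-1)) + (-5 - 2*(-4) + 2*(-4)**2))**2 = ((-4/3 + 1/3) + (-5 + 8 + 2*16))**2 = (-1 + (-5 + 8 + 32))**2 = (-1 + 35)**2 = 34**2 = 1156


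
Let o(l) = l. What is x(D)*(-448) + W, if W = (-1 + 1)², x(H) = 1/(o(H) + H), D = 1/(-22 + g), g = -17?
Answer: 8736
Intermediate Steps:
D = -1/39 (D = 1/(-22 - 17) = 1/(-39) = -1/39 ≈ -0.025641)
x(H) = 1/(2*H) (x(H) = 1/(H + H) = 1/(2*H))
W = 0 (W = 0² = 0)
x(D)*(-448) + W = (1/(2*(-1/39)))*(-448) + 0 = ((½)*(-39))*(-448) + 0 = -39/2*(-448) + 0 = 8736 + 0 = 8736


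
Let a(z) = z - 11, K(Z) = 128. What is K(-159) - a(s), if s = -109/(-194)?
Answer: 26857/194 ≈ 138.44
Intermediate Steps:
s = 109/194 (s = -109*(-1/194) = 109/194 ≈ 0.56186)
a(z) = -11 + z
K(-159) - a(s) = 128 - (-11 + 109/194) = 128 - 1*(-2025/194) = 128 + 2025/194 = 26857/194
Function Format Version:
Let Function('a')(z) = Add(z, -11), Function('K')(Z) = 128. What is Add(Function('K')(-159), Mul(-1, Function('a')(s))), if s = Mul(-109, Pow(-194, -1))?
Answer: Rational(26857, 194) ≈ 138.44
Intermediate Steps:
s = Rational(109, 194) (s = Mul(-109, Rational(-1, 194)) = Rational(109, 194) ≈ 0.56186)
Function('a')(z) = Add(-11, z)
Add(Function('K')(-159), Mul(-1, Function('a')(s))) = Add(128, Mul(-1, Add(-11, Rational(109, 194)))) = Add(128, Mul(-1, Rational(-2025, 194))) = Add(128, Rational(2025, 194)) = Rational(26857, 194)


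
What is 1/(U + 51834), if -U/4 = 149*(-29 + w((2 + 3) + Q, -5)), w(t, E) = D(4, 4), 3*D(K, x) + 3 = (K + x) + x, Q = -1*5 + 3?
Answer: 1/67330 ≈ 1.4852e-5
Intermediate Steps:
Q = -2 (Q = -5 + 3 = -2)
D(K, x) = -1 + K/3 + 2*x/3 (D(K, x) = -1 + ((K + x) + x)/3 = -1 + (K + 2*x)/3 = -1 + (K/3 + 2*x/3) = -1 + K/3 + 2*x/3)
w(t, E) = 3 (w(t, E) = -1 + (⅓)*4 + (⅔)*4 = -1 + 4/3 + 8/3 = 3)
U = 15496 (U = -596*(-29 + 3) = -596*(-26) = -4*(-3874) = 15496)
1/(U + 51834) = 1/(15496 + 51834) = 1/67330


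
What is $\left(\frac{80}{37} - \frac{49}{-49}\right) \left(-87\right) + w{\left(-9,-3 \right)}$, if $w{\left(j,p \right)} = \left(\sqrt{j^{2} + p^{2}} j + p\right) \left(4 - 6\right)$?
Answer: $- \frac{9957}{37} + 54 \sqrt{10} \approx -98.345$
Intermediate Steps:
$w{\left(j,p \right)} = - 2 p - 2 j \sqrt{j^{2} + p^{2}}$ ($w{\left(j,p \right)} = \left(j \sqrt{j^{2} + p^{2}} + p\right) \left(-2\right) = \left(p + j \sqrt{j^{2} + p^{2}}\right) \left(-2\right) = - 2 p - 2 j \sqrt{j^{2} + p^{2}}$)
$\left(\frac{80}{37} - \frac{49}{-49}\right) \left(-87\right) + w{\left(-9,-3 \right)} = \left(\frac{80}{37} - \frac{49}{-49}\right) \left(-87\right) - \left(-6 - 18 \sqrt{\left(-9\right)^{2} + \left(-3\right)^{2}}\right) = \left(80 \cdot \frac{1}{37} - -1\right) \left(-87\right) - \left(-6 - 18 \sqrt{81 + 9}\right) = \left(\frac{80}{37} + 1\right) \left(-87\right) - \left(-6 - 18 \sqrt{90}\right) = \frac{117}{37} \left(-87\right) - \left(-6 - 18 \cdot 3 \sqrt{10}\right) = - \frac{10179}{37} + \left(6 + 54 \sqrt{10}\right) = - \frac{9957}{37} + 54 \sqrt{10}$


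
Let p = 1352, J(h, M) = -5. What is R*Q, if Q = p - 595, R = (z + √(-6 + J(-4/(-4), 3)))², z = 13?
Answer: 119606 + 19682*I*√11 ≈ 1.1961e+5 + 65278.0*I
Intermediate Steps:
R = (13 + I*√11)² (R = (13 + √(-6 - 5))² = (13 + √(-11))² = (13 + I*√11)² ≈ 158.0 + 86.232*I)
Q = 757 (Q = 1352 - 595 = 757)
R*Q = (13 + I*√11)²*757 = 757*(13 + I*√11)²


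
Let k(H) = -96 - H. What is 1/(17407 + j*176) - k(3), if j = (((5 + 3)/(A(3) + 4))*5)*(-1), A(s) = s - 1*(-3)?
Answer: 1653598/16703 ≈ 99.000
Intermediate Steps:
A(s) = 3 + s (A(s) = s + 3 = 3 + s)
j = -4 (j = (((5 + 3)/((3 + 3) + 4))*5)*(-1) = ((8/(6 + 4))*5)*(-1) = ((8/10)*5)*(-1) = ((8*(⅒))*5)*(-1) = ((⅘)*5)*(-1) = 4*(-1) = -4)
1/(17407 + j*176) - k(3) = 1/(17407 - 4*176) - (-96 - 1*3) = 1/(17407 - 704) - (-96 - 3) = 1/16703 - 1*(-99) = 1/16703 + 99 = 1653598/16703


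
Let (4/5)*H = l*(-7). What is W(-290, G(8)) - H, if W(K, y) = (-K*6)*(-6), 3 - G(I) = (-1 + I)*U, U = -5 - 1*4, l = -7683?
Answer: -310665/4 ≈ -77666.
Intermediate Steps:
U = -9 (U = -5 - 4 = -9)
G(I) = -6 + 9*I (G(I) = 3 - (-1 + I)*(-9) = 3 - (9 - 9*I) = 3 + (-9 + 9*I) = -6 + 9*I)
W(K, y) = 36*K (W(K, y) = -6*K*(-6) = 36*K)
H = 268905/4 (H = 5*(-7683*(-7))/4 = (5/4)*53781 = 268905/4 ≈ 67226.)
W(-290, G(8)) - H = 36*(-290) - 1*268905/4 = -10440 - 268905/4 = -310665/4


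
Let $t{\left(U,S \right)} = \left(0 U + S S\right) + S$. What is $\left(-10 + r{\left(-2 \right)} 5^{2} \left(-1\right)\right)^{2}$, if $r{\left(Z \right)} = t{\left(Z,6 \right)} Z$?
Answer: $4368100$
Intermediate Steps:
$t{\left(U,S \right)} = S + S^{2}$ ($t{\left(U,S \right)} = \left(0 + S^{2}\right) + S = S^{2} + S = S + S^{2}$)
$r{\left(Z \right)} = 42 Z$ ($r{\left(Z \right)} = 6 \left(1 + 6\right) Z = 6 \cdot 7 Z = 42 Z$)
$\left(-10 + r{\left(-2 \right)} 5^{2} \left(-1\right)\right)^{2} = \left(-10 + 42 \left(-2\right) 5^{2} \left(-1\right)\right)^{2} = \left(-10 + \left(-84\right) 25 \left(-1\right)\right)^{2} = \left(-10 - -2100\right)^{2} = \left(-10 + 2100\right)^{2} = 2090^{2} = 4368100$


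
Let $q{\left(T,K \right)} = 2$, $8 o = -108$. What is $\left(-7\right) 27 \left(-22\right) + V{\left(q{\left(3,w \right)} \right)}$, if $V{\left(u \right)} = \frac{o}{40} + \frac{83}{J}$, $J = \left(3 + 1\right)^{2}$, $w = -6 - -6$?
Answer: $\frac{83257}{20} \approx 4162.9$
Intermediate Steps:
$o = - \frac{27}{2}$ ($o = \frac{1}{8} \left(-108\right) = - \frac{27}{2} \approx -13.5$)
$w = 0$ ($w = -6 + 6 = 0$)
$J = 16$ ($J = 4^{2} = 16$)
$V{\left(u \right)} = \frac{97}{20}$ ($V{\left(u \right)} = - \frac{27}{2 \cdot 40} + \frac{83}{16} = \left(- \frac{27}{2}\right) \frac{1}{40} + 83 \cdot \frac{1}{16} = - \frac{27}{80} + \frac{83}{16} = \frac{97}{20}$)
$\left(-7\right) 27 \left(-22\right) + V{\left(q{\left(3,w \right)} \right)} = \left(-7\right) 27 \left(-22\right) + \frac{97}{20} = \left(-189\right) \left(-22\right) + \frac{97}{20} = 4158 + \frac{97}{20} = \frac{83257}{20}$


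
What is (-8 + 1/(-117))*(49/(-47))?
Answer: 45913/5499 ≈ 8.3493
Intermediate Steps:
(-8 + 1/(-117))*(49/(-47)) = (-8 - 1/117)*(49*(-1/47)) = -937/117*(-49/47) = 45913/5499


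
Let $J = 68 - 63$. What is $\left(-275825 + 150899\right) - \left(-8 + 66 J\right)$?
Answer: $-125248$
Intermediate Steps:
$J = 5$
$\left(-275825 + 150899\right) - \left(-8 + 66 J\right) = \left(-275825 + 150899\right) + \left(8 - 330\right) = -124926 + \left(8 - 330\right) = -124926 - 322 = -125248$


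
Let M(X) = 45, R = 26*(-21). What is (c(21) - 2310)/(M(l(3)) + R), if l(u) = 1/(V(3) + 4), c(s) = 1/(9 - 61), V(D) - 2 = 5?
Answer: 120121/26052 ≈ 4.6108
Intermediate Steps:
R = -546
V(D) = 7 (V(D) = 2 + 5 = 7)
c(s) = -1/52 (c(s) = 1/(-52) = -1/52)
l(u) = 1/11 (l(u) = 1/(7 + 4) = 1/11)
(c(21) - 2310)/(M(l(3)) + R) = (-1/52 - 2310)/(45 - 546) = -120121/52/(-501) = -120121/52*(-1/501) = 120121/26052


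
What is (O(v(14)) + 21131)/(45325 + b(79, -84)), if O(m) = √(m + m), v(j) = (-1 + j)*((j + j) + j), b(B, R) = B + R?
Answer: 1921/4120 + √273/22660 ≈ 0.46699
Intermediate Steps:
v(j) = 3*j*(-1 + j) (v(j) = (-1 + j)*(2*j + j) = (-1 + j)*(3*j) = 3*j*(-1 + j))
O(m) = √2*√m (O(m) = √(2*m) = √2*√m)
(O(v(14)) + 21131)/(45325 + b(79, -84)) = (√2*√(3*14*(-1 + 14)) + 21131)/(45325 + (79 - 84)) = (√2*√(3*14*13) + 21131)/(45325 - 5) = (√2*√546 + 21131)/45320 = (2*√273 + 21131)*(1/45320) = (21131 + 2*√273)*(1/45320) = 1921/4120 + √273/22660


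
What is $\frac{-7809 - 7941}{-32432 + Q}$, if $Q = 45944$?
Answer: $- \frac{2625}{2252} \approx -1.1656$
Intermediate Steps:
$\frac{-7809 - 7941}{-32432 + Q} = \frac{-7809 - 7941}{-32432 + 45944} = - \frac{15750}{13512} = \left(-15750\right) \frac{1}{13512} = - \frac{2625}{2252}$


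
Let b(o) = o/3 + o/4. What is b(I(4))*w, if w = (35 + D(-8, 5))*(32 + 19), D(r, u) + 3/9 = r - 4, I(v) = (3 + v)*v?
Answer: 56644/3 ≈ 18881.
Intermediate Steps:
I(v) = v*(3 + v)
D(r, u) = -13/3 + r (D(r, u) = -1/3 + (r - 4) = -1/3 + (-4 + r) = -13/3 + r)
b(o) = 7*o/12 (b(o) = o*(1/3) + o*(1/4) = o/3 + o/4 = 7*o/12)
w = 1156 (w = (35 + (-13/3 - 8))*(32 + 19) = (35 - 37/3)*51 = (68/3)*51 = 1156)
b(I(4))*w = (7*(4*(3 + 4))/12)*1156 = (7*(4*7)/12)*1156 = ((7/12)*28)*1156 = (49/3)*1156 = 56644/3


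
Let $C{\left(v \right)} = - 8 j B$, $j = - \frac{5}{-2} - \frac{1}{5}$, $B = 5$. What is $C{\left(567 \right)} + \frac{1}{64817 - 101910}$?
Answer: $- \frac{3412557}{37093} \approx -92.0$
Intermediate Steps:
$j = \frac{23}{10}$ ($j = \left(-5\right) \left(- \frac{1}{2}\right) - \frac{1}{5} = \frac{5}{2} - \frac{1}{5} = \frac{23}{10} \approx 2.3$)
$C{\left(v \right)} = -92$ ($C{\left(v \right)} = \left(-8\right) \frac{23}{10} \cdot 5 = \left(- \frac{92}{5}\right) 5 = -92$)
$C{\left(567 \right)} + \frac{1}{64817 - 101910} = -92 + \frac{1}{64817 - 101910} = -92 + \frac{1}{-37093} = -92 - \frac{1}{37093} = - \frac{3412557}{37093}$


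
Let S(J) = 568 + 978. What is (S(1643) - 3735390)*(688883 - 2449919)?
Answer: 6575433702384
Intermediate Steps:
S(J) = 1546
(S(1643) - 3735390)*(688883 - 2449919) = (1546 - 3735390)*(688883 - 2449919) = -3733844*(-1761036) = 6575433702384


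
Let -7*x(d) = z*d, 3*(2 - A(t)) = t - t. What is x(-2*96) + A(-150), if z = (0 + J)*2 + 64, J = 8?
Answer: 15374/7 ≈ 2196.3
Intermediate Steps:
A(t) = 2 (A(t) = 2 - (t - t)/3 = 2 - ⅓*0 = 2 + 0 = 2)
z = 80 (z = (0 + 8)*2 + 64 = 8*2 + 64 = 16 + 64 = 80)
x(d) = -80*d/7
x(-2*96) + A(-150) = -(-160)*96/7 + 2 = -80/7*(-192) + 2 = 15360/7 + 2 = 15374/7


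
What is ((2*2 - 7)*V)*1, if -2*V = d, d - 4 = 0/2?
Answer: 6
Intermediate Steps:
d = 4 (d = 4 + 0/2 = 4 + 0*(1/2) = 4 + 0 = 4)
V = -2 (V = -1/2*4 = -2)
((2*2 - 7)*V)*1 = ((2*2 - 7)*(-2))*1 = ((4 - 7)*(-2))*1 = -3*(-2)*1 = 6*1 = 6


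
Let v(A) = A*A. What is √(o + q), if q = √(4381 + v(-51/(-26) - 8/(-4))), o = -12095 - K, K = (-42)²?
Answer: √(-9368684 + 26*√2972165)/26 ≈ 117.44*I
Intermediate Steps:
K = 1764
v(A) = A²
o = -13859 (o = -12095 - 1*1764 = -12095 - 1764 = -13859)
q = √2972165/26 (q = √(4381 + (-51/(-26) - 8/(-4))²) = √(4381 + (-51*(-1/26) - 8*(-¼))²) = √(4381 + (51/26 + 2)²) = √(4381 + (103/26)²) = √(4381 + 10609/676) = √(2972165/676) = √2972165/26 ≈ 66.308)
√(o + q) = √(-13859 + √2972165/26)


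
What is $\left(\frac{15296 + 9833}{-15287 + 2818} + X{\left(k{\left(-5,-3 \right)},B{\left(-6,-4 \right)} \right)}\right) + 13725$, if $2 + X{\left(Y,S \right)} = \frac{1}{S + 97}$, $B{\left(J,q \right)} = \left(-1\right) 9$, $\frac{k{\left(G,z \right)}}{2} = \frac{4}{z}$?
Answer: $\frac{15055664773}{1097272} \approx 13721.0$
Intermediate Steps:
$k{\left(G,z \right)} = \frac{8}{z}$ ($k{\left(G,z \right)} = 2 \frac{4}{z} = \frac{8}{z}$)
$B{\left(J,q \right)} = -9$
$X{\left(Y,S \right)} = -2 + \frac{1}{97 + S}$ ($X{\left(Y,S \right)} = -2 + \frac{1}{S + 97} = -2 + \frac{1}{97 + S}$)
$\left(\frac{15296 + 9833}{-15287 + 2818} + X{\left(k{\left(-5,-3 \right)},B{\left(-6,-4 \right)} \right)}\right) + 13725 = \left(\frac{15296 + 9833}{-15287 + 2818} + \frac{-193 - -18}{97 - 9}\right) + 13725 = \left(\frac{25129}{-12469} + \frac{-193 + 18}{88}\right) + 13725 = \left(25129 \left(- \frac{1}{12469}\right) + \frac{1}{88} \left(-175\right)\right) + 13725 = \left(- \frac{25129}{12469} - \frac{175}{88}\right) + 13725 = - \frac{4393427}{1097272} + 13725 = \frac{15055664773}{1097272}$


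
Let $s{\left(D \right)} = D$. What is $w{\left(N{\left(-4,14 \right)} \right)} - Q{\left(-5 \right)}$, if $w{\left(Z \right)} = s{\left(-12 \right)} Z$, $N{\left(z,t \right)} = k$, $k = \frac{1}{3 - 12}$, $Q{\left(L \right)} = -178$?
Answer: $\frac{538}{3} \approx 179.33$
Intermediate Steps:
$k = - \frac{1}{9}$ ($k = \frac{1}{-9} = - \frac{1}{9} \approx -0.11111$)
$N{\left(z,t \right)} = - \frac{1}{9}$
$w{\left(Z \right)} = - 12 Z$
$w{\left(N{\left(-4,14 \right)} \right)} - Q{\left(-5 \right)} = \left(-12\right) \left(- \frac{1}{9}\right) - -178 = \frac{4}{3} + 178 = \frac{538}{3}$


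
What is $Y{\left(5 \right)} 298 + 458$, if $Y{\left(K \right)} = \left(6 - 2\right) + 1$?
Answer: $1948$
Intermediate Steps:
$Y{\left(K \right)} = 5$ ($Y{\left(K \right)} = 4 + 1 = 5$)
$Y{\left(5 \right)} 298 + 458 = 5 \cdot 298 + 458 = 1490 + 458 = 1948$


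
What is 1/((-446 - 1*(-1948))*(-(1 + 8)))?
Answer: -1/13518 ≈ -7.3975e-5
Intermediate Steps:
1/((-446 - 1*(-1948))*(-(1 + 8))) = 1/((-446 + 1948)*(-1*9)) = 1/(1502*(-9)) = 1/(-13518) = -1/13518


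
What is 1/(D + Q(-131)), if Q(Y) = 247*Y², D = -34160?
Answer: 1/4204607 ≈ 2.3783e-7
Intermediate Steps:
1/(D + Q(-131)) = 1/(-34160 + 247*(-131)²) = 1/(-34160 + 247*17161) = 1/(-34160 + 4238767) = 1/4204607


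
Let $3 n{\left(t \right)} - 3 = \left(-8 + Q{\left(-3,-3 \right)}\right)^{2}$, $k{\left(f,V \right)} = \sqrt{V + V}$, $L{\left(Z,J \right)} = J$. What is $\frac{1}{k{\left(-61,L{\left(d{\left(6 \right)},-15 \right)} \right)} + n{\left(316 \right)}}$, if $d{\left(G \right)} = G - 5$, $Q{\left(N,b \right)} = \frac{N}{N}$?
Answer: $\frac{78}{1487} - \frac{9 i \sqrt{30}}{2974} \approx 0.052455 - 0.016575 i$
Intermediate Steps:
$Q{\left(N,b \right)} = 1$
$d{\left(G \right)} = -5 + G$
$k{\left(f,V \right)} = \sqrt{2} \sqrt{V}$ ($k{\left(f,V \right)} = \sqrt{2 V} = \sqrt{2} \sqrt{V}$)
$n{\left(t \right)} = \frac{52}{3}$ ($n{\left(t \right)} = 1 + \frac{\left(-8 + 1\right)^{2}}{3} = 1 + \frac{\left(-7\right)^{2}}{3} = 1 + \frac{1}{3} \cdot 49 = 1 + \frac{49}{3} = \frac{52}{3}$)
$\frac{1}{k{\left(-61,L{\left(d{\left(6 \right)},-15 \right)} \right)} + n{\left(316 \right)}} = \frac{1}{\sqrt{2} \sqrt{-15} + \frac{52}{3}} = \frac{1}{\sqrt{2} i \sqrt{15} + \frac{52}{3}} = \frac{1}{i \sqrt{30} + \frac{52}{3}} = \frac{1}{\frac{52}{3} + i \sqrt{30}}$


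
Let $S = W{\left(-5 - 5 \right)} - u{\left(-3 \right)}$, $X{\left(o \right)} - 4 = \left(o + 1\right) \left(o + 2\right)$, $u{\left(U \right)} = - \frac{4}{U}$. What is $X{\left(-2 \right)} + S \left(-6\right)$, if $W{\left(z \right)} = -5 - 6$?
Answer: $78$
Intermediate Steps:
$W{\left(z \right)} = -11$ ($W{\left(z \right)} = -5 - 6 = -11$)
$X{\left(o \right)} = 4 + \left(1 + o\right) \left(2 + o\right)$ ($X{\left(o \right)} = 4 + \left(o + 1\right) \left(o + 2\right) = 4 + \left(1 + o\right) \left(2 + o\right)$)
$S = - \frac{37}{3}$ ($S = -11 - - \frac{4}{-3} = -11 - \left(-4\right) \left(- \frac{1}{3}\right) = -11 - \frac{4}{3} = - \frac{37}{3} \approx -12.333$)
$X{\left(-2 \right)} + S \left(-6\right) = \left(6 + \left(-2\right)^{2} + 3 \left(-2\right)\right) - -74 = \left(6 + 4 - 6\right) + 74 = 4 + 74 = 78$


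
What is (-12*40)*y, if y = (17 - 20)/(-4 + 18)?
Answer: 720/7 ≈ 102.86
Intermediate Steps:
y = -3/14 ≈ -0.21429
(-12*40)*y = -12*40*(-3/14) = -480*(-3/14) = 720/7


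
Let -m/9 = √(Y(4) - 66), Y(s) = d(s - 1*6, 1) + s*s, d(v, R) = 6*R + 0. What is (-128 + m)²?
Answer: 12820 + 4608*I*√11 ≈ 12820.0 + 15283.0*I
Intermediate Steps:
d(v, R) = 6*R
Y(s) = 6 + s² (Y(s) = 6*1 + s*s = 6 + s²)
m = -18*I*√11 (m = -9*√((6 + 4²) - 66) = -9*√((6 + 16) - 66) = -9*√(22 - 66) = -18*I*√11 ≈ -59.699*I)
(-128 + m)² = (-128 - 18*I*√11)²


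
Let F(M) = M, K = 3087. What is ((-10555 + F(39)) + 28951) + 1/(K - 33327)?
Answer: 557474399/30240 ≈ 18435.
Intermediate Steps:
((-10555 + F(39)) + 28951) + 1/(K - 33327) = ((-10555 + 39) + 28951) + 1/(3087 - 33327) = (-10516 + 28951) + 1/(-30240) = 18435 - 1/30240 = 557474399/30240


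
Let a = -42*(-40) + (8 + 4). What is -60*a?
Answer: -101520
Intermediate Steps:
a = 1692 (a = 1680 + 12 = 1692)
-60*a = -60*1692 = -101520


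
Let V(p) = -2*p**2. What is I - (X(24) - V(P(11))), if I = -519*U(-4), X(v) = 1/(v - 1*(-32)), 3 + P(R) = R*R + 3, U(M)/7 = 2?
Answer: -2046689/56 ≈ -36548.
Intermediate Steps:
U(M) = 14 (U(M) = 7*2 = 14)
P(R) = R**2 (P(R) = -3 + (R*R + 3) = -3 + (R**2 + 3) = -3 + (3 + R**2) = R**2)
X(v) = 1/(32 + v) (X(v) = 1/(v + 32) = 1/(32 + v))
I = -7266 (I = -519*14 = -7266)
I - (X(24) - V(P(11))) = -7266 - (1/(32 + 24) - (-2)*(11**2)**2) = -7266 - (1/56 - (-2)*121**2) = -7266 - (1/56 - (-2)*14641) = -7266 - (1/56 - 1*(-29282)) = -7266 - (1/56 + 29282) = -7266 - 1*1639793/56 = -7266 - 1639793/56 = -2046689/56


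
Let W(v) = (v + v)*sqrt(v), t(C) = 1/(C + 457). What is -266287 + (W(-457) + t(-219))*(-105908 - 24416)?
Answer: -31753315/119 + 119116136*I*sqrt(457) ≈ -2.6683e+5 + 2.5464e+9*I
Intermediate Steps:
t(C) = 1/(457 + C)
W(v) = 2*v**(3/2) (W(v) = (2*v)*sqrt(v) = 2*v**(3/2))
-266287 + (W(-457) + t(-219))*(-105908 - 24416) = -266287 + (2*(-457)**(3/2) + 1/(457 - 219))*(-105908 - 24416) = -266287 + (2*(-457*I*sqrt(457)) + 1/238)*(-130324) = -266287 + (-914*I*sqrt(457) + 1/238)*(-130324) = -266287 + (1/238 - 914*I*sqrt(457))*(-130324) = -266287 + (-65162/119 + 119116136*I*sqrt(457)) = -31753315/119 + 119116136*I*sqrt(457)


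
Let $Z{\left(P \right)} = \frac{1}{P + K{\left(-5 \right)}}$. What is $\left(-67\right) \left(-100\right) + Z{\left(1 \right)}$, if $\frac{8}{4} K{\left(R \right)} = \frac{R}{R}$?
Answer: $\frac{20102}{3} \approx 6700.7$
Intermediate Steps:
$K{\left(R \right)} = \frac{1}{2}$ ($K{\left(R \right)} = \frac{R \frac{1}{R}}{2} = \frac{1}{2} \cdot 1 = \frac{1}{2}$)
$Z{\left(P \right)} = \frac{1}{\frac{1}{2} + P}$ ($Z{\left(P \right)} = \frac{1}{P + \frac{1}{2}} = \frac{1}{\frac{1}{2} + P}$)
$\left(-67\right) \left(-100\right) + Z{\left(1 \right)} = \left(-67\right) \left(-100\right) + \frac{2}{1 + 2 \cdot 1} = 6700 + \frac{2}{1 + 2} = 6700 + \frac{2}{3} = \frac{20102}{3}$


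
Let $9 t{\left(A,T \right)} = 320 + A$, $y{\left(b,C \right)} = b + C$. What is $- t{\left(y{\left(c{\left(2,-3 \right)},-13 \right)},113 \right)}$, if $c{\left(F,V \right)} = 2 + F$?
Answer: $- \frac{311}{9} \approx -34.556$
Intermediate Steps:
$y{\left(b,C \right)} = C + b$
$t{\left(A,T \right)} = \frac{320}{9} + \frac{A}{9}$ ($t{\left(A,T \right)} = \frac{320 + A}{9} = \frac{320}{9} + \frac{A}{9}$)
$- t{\left(y{\left(c{\left(2,-3 \right)},-13 \right)},113 \right)} = - (\frac{320}{9} + \frac{-13 + \left(2 + 2\right)}{9}) = - (\frac{320}{9} + \frac{-13 + 4}{9}) = - (\frac{320}{9} + \frac{1}{9} \left(-9\right)) = - (\frac{320}{9} - 1) = \left(-1\right) \frac{311}{9} = - \frac{311}{9}$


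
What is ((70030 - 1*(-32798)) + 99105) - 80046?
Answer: 121887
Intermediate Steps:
((70030 - 1*(-32798)) + 99105) - 80046 = ((70030 + 32798) + 99105) - 80046 = (102828 + 99105) - 80046 = 201933 - 80046 = 121887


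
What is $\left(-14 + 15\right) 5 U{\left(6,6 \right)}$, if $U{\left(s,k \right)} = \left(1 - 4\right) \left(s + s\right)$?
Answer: $-180$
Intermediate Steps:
$U{\left(s,k \right)} = - 6 s$ ($U{\left(s,k \right)} = - 3 \cdot 2 s = - 6 s$)
$\left(-14 + 15\right) 5 U{\left(6,6 \right)} = \left(-14 + 15\right) 5 \left(\left(-6\right) 6\right) = 1 \cdot 5 \left(-36\right) = 1 \left(-180\right) = -180$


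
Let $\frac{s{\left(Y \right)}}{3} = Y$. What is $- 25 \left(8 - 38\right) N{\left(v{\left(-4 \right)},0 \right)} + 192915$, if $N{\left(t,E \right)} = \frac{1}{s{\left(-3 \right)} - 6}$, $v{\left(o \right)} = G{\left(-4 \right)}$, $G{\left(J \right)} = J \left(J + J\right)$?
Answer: $192865$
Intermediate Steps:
$s{\left(Y \right)} = 3 Y$
$G{\left(J \right)} = 2 J^{2}$ ($G{\left(J \right)} = J 2 J = 2 J^{2}$)
$v{\left(o \right)} = 32$ ($v{\left(o \right)} = 2 \left(-4\right)^{2} = 2 \cdot 16 = 32$)
$N{\left(t,E \right)} = - \frac{1}{15}$ ($N{\left(t,E \right)} = \frac{1}{3 \left(-3\right) - 6} = \frac{1}{-9 - 6} = \frac{1}{-15} = - \frac{1}{15}$)
$- 25 \left(8 - 38\right) N{\left(v{\left(-4 \right)},0 \right)} + 192915 = - 25 \left(8 - 38\right) \left(- \frac{1}{15}\right) + 192915 = \left(-25\right) \left(-30\right) \left(- \frac{1}{15}\right) + 192915 = 750 \left(- \frac{1}{15}\right) + 192915 = -50 + 192915 = 192865$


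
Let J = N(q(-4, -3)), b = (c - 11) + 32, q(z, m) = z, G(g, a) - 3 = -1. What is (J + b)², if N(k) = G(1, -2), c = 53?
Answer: 5776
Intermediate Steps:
G(g, a) = 2 (G(g, a) = 3 - 1 = 2)
N(k) = 2
b = 74 (b = (53 - 11) + 32 = 42 + 32 = 74)
J = 2
(J + b)² = (2 + 74)² = 76² = 5776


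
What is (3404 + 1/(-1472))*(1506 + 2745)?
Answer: 21300430437/1472 ≈ 1.4470e+7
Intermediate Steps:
(3404 + 1/(-1472))*(1506 + 2745) = (3404 - 1/1472)*4251 = (5010687/1472)*4251 = 21300430437/1472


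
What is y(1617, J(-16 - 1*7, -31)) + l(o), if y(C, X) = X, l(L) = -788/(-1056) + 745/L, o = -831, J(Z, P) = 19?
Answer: 1378441/73128 ≈ 18.850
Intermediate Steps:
l(L) = 197/264 + 745/L (l(L) = -788*(-1/1056) + 745/L = 197/264 + 745/L)
y(1617, J(-16 - 1*7, -31)) + l(o) = 19 + (197/264 + 745/(-831)) = 19 + (197/264 + 745*(-1/831)) = 19 + (197/264 - 745/831) = 19 - 10991/73128 = 1378441/73128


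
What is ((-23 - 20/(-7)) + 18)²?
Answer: 225/49 ≈ 4.5918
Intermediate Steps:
((-23 - 20/(-7)) + 18)² = ((-23 - 20*(-⅐)) + 18)² = ((-23 + 20/7) + 18)² = (-141/7 + 18)² = (-15/7)² = 225/49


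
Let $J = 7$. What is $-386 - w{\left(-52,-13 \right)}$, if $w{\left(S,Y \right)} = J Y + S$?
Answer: $-243$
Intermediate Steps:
$w{\left(S,Y \right)} = S + 7 Y$ ($w{\left(S,Y \right)} = 7 Y + S = S + 7 Y$)
$-386 - w{\left(-52,-13 \right)} = -386 - \left(-52 + 7 \left(-13\right)\right) = -386 - \left(-52 - 91\right) = -386 - -143 = -386 + 143 = -243$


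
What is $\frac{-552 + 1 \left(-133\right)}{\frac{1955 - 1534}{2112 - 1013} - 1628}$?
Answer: $\frac{752815}{1788751} \approx 0.42086$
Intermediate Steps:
$\frac{-552 + 1 \left(-133\right)}{\frac{1955 - 1534}{2112 - 1013} - 1628} = \frac{-552 - 133}{\frac{421}{1099} - 1628} = - \frac{685}{421 \cdot \frac{1}{1099} - 1628} = - \frac{685}{\frac{421}{1099} - 1628} = - \frac{685}{- \frac{1788751}{1099}} = \left(-685\right) \left(- \frac{1099}{1788751}\right) = \frac{752815}{1788751}$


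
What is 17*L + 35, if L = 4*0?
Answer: 35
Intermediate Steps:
L = 0
17*L + 35 = 17*0 + 35 = 0 + 35 = 35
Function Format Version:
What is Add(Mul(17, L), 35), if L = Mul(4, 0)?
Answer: 35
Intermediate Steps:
L = 0
Add(Mul(17, L), 35) = Add(Mul(17, 0), 35) = Add(0, 35) = 35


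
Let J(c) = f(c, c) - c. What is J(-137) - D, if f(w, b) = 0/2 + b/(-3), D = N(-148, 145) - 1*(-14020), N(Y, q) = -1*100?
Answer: -41212/3 ≈ -13737.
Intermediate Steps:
N(Y, q) = -100
D = 13920 (D = -100 - 1*(-14020) = -100 + 14020 = 13920)
f(w, b) = -b/3 (f(w, b) = 0*(½) + b*(-⅓) = 0 - b/3 = -b/3)
J(c) = -4*c/3 (J(c) = -c/3 - c = -4*c/3)
J(-137) - D = -4/3*(-137) - 1*13920 = 548/3 - 13920 = -41212/3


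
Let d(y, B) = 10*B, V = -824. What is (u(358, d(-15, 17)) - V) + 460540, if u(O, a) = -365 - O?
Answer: 460641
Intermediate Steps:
(u(358, d(-15, 17)) - V) + 460540 = ((-365 - 1*358) - 1*(-824)) + 460540 = ((-365 - 358) + 824) + 460540 = (-723 + 824) + 460540 = 101 + 460540 = 460641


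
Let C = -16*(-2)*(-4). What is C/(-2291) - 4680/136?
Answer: -1338059/38947 ≈ -34.356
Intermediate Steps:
C = -128 (C = 32*(-4) = -128)
C/(-2291) - 4680/136 = -128/(-2291) - 4680/136 = -128*(-1/2291) - 4680*1/136 = 128/2291 - 585/17 = -1338059/38947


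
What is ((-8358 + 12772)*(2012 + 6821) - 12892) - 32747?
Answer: 38943223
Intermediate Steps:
((-8358 + 12772)*(2012 + 6821) - 12892) - 32747 = (4414*8833 - 12892) - 32747 = (38988862 - 12892) - 32747 = 38975970 - 32747 = 38943223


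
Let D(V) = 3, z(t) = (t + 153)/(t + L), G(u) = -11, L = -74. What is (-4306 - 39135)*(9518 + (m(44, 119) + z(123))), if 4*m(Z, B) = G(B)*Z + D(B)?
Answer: -80064499783/196 ≈ -4.0849e+8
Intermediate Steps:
z(t) = (153 + t)/(-74 + t) (z(t) = (t + 153)/(t - 74) = (153 + t)/(-74 + t))
m(Z, B) = ¾ - 11*Z/4 (m(Z, B) = (-11*Z + 3)/4 = (3 - 11*Z)/4 = ¾ - 11*Z/4)
(-4306 - 39135)*(9518 + (m(44, 119) + z(123))) = (-4306 - 39135)*(9518 + ((¾ - 11/4*44) + (153 + 123)/(-74 + 123))) = -43441*(9518 + ((¾ - 121) + 276/49)) = -43441*(9518 + (-481/4 + (1/49)*276)) = -43441*(9518 + (-481/4 + 276/49)) = -43441*(9518 - 22465/196) = -43441*1843063/196 = -80064499783/196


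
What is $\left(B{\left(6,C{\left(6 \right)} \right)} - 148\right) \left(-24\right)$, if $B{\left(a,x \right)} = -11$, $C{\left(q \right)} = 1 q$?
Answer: $3816$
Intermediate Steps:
$C{\left(q \right)} = q$
$\left(B{\left(6,C{\left(6 \right)} \right)} - 148\right) \left(-24\right) = \left(-11 - 148\right) \left(-24\right) = \left(-159\right) \left(-24\right) = 3816$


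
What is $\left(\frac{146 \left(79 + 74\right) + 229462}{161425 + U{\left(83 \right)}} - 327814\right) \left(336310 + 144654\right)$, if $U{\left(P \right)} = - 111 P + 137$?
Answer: $- \frac{24020247952767704}{152349} \approx -1.5767 \cdot 10^{11}$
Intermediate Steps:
$U{\left(P \right)} = 137 - 111 P$
$\left(\frac{146 \left(79 + 74\right) + 229462}{161425 + U{\left(83 \right)}} - 327814\right) \left(336310 + 144654\right) = \left(\frac{146 \left(79 + 74\right) + 229462}{161425 + \left(137 - 9213\right)} - 327814\right) \left(336310 + 144654\right) = \left(\frac{146 \cdot 153 + 229462}{161425 + \left(137 - 9213\right)} - 327814\right) 480964 = \left(\frac{22338 + 229462}{161425 - 9076} - 327814\right) 480964 = \left(\frac{251800}{152349} - 327814\right) 480964 = \left(- \frac{49941883286}{152349}\right) 480964 = - \frac{24020247952767704}{152349}$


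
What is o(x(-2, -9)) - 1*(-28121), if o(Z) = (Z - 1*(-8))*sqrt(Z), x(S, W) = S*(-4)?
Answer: 28121 + 32*sqrt(2) ≈ 28166.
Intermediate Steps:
x(S, W) = -4*S
o(Z) = sqrt(Z)*(8 + Z) (o(Z) = (Z + 8)*sqrt(Z) = (8 + Z)*sqrt(Z) = sqrt(Z)*(8 + Z))
o(x(-2, -9)) - 1*(-28121) = sqrt(-4*(-2))*(8 - 4*(-2)) - 1*(-28121) = sqrt(8)*(8 + 8) + 28121 = (2*sqrt(2))*16 + 28121 = 32*sqrt(2) + 28121 = 28121 + 32*sqrt(2)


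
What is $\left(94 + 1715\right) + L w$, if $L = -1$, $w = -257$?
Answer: $2066$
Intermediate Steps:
$\left(94 + 1715\right) + L w = \left(94 + 1715\right) - -257 = 1809 + 257 = 2066$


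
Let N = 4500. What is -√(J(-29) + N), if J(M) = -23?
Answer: -11*√37 ≈ -66.910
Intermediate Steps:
-√(J(-29) + N) = -√(-23 + 4500) = -√4477 = -11*√37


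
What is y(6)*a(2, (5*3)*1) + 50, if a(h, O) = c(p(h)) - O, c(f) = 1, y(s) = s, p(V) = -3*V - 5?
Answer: -34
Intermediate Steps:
p(V) = -5 - 3*V
a(h, O) = 1 - O
y(6)*a(2, (5*3)*1) + 50 = 6*(1 - 5*3) + 50 = 6*(1 - 15) + 50 = 6*(-14) + 50 = -84 + 50 = -34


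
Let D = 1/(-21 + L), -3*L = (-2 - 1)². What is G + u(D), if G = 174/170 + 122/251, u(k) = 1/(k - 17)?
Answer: 12660623/8726015 ≈ 1.4509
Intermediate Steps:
L = -3 (L = -(-2 - 1)²/3 = -⅓*(-3)² = -⅓*9 = -3)
D = -1/24 (D = 1/(-21 - 3) = 1/(-24) = -1/24 ≈ -0.041667)
u(k) = 1/(-17 + k)
G = 32207/21335 (G = 174*(1/170) + 122*(1/251) = 87/85 + 122/251 = 32207/21335 ≈ 1.5096)
G + u(D) = 32207/21335 + 1/(-17 - 1/24) = 32207/21335 + 1/(-409/24) = 32207/21335 - 24/409 = 12660623/8726015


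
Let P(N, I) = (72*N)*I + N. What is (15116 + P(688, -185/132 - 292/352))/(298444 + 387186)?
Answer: -520926/3770965 ≈ -0.13814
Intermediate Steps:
P(N, I) = N + 72*I*N (P(N, I) = 72*I*N + N = N + 72*I*N)
(15116 + P(688, -185/132 - 292/352))/(298444 + 387186) = (15116 + 688*(1 + 72*(-185/132 - 292/352)))/(298444 + 387186) = (15116 + 688*(1 + 72*(-185*1/132 - 292*1/352)))/685630 = (15116 + 688*(1 + 72*(-185/132 - 73/88)))*(1/685630) = (15116 + 688*(1 + 72*(-589/264)))*(1/685630) = (15116 + 688*(1 - 1767/11))*(1/685630) = (15116 + 688*(-1756/11))*(1/685630) = (15116 - 1208128/11)*(1/685630) = -1041852/11*1/685630 = -520926/3770965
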